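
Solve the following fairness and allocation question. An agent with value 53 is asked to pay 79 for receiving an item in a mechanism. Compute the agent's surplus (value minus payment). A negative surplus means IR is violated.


Step 1: Surplus = value - payment = 53 - 79 = -26
Step 2: IR is violated (surplus < 0)

-26


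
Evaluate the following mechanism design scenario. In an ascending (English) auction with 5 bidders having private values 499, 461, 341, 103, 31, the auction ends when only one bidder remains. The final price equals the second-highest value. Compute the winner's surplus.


Step 1: Identify the highest value: 499
Step 2: Identify the second-highest value: 461
Step 3: The final price = second-highest value = 461
Step 4: Surplus = 499 - 461 = 38

38


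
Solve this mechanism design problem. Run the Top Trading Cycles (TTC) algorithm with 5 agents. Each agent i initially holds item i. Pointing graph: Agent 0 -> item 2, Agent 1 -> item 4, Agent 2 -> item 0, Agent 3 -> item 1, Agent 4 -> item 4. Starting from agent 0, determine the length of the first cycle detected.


Step 1: Trace the pointer graph from agent 0: 0 -> 2 -> 0
Step 2: A cycle is detected when we revisit agent 0
Step 3: The cycle is: 0 -> 2 -> 0
Step 4: Cycle length = 2

2


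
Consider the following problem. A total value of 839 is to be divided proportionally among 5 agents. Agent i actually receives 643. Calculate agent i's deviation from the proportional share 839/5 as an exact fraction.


Step 1: Proportional share = 839/5
Step 2: Agent's actual allocation = 643
Step 3: Excess = 643 - 839/5 = 2376/5

2376/5


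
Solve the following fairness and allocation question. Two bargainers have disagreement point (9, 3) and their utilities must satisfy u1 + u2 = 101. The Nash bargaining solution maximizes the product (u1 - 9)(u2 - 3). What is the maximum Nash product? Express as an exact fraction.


Step 1: The Nash solution splits surplus symmetrically above the disagreement point
Step 2: u1 = (total + d1 - d2)/2 = (101 + 9 - 3)/2 = 107/2
Step 3: u2 = (total - d1 + d2)/2 = (101 - 9 + 3)/2 = 95/2
Step 4: Nash product = (107/2 - 9) * (95/2 - 3)
Step 5: = 89/2 * 89/2 = 7921/4

7921/4


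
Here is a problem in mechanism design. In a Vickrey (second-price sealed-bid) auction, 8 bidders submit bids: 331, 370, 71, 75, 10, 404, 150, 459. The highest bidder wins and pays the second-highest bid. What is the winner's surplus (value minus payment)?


Step 1: Sort bids in descending order: 459, 404, 370, 331, 150, 75, 71, 10
Step 2: The winning bid is the highest: 459
Step 3: The payment equals the second-highest bid: 404
Step 4: Surplus = winner's bid - payment = 459 - 404 = 55

55


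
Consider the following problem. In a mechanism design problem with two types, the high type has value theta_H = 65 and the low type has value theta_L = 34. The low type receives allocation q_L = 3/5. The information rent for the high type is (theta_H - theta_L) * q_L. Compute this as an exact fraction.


Step 1: theta_H - theta_L = 65 - 34 = 31
Step 2: Information rent = (theta_H - theta_L) * q_L
Step 3: = 31 * 3/5
Step 4: = 93/5

93/5


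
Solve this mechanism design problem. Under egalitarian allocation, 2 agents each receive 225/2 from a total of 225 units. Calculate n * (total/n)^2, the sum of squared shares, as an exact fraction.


Step 1: Each agent's share = 225/2
Step 2: Square of each share = (225/2)^2 = 50625/4
Step 3: Sum of squares = 2 * 50625/4 = 50625/2

50625/2


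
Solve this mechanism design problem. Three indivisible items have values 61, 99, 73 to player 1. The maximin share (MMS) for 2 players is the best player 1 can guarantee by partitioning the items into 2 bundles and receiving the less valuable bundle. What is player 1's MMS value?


Step 1: Item values = 61, 99, 73
Step 2: Enumerate all 2-bundle partitions and take the smaller bundle:
  Partition 1: {61} vs {99,73} -> bundles 61, 172; min = 61
  Partition 2: {99} vs {61,73} -> bundles 99, 134; min = 99
  Partition 3: {73} vs {61,99} -> bundles 73, 160; min = 73
Step 3: MMS = max(61, 99, 73) = 99

99


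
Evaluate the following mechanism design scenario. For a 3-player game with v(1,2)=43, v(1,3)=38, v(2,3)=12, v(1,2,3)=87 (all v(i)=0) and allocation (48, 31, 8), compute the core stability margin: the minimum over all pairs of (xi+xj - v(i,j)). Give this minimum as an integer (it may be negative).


Step 1: Slack for coalition (1,2): x1+x2 - v12 = 79 - 43 = 36
Step 2: Slack for coalition (1,3): x1+x3 - v13 = 56 - 38 = 18
Step 3: Slack for coalition (2,3): x2+x3 - v23 = 39 - 12 = 27
Step 4: Minimum slack = min(36, 18, 27) = 18, attained by (1,3); no pair can gain by deviating, so the allocation is in the core

18


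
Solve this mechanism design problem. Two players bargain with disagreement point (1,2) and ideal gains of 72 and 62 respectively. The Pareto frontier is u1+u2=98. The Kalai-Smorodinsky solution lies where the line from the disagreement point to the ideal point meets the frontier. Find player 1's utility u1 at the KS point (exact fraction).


Step 1: At the KS point, (u1-d1)/r1 = (u2-d2)/r2 = t and u1+u2 = 98
Step 2: u1 = d1 + r1*t and u2 = d2 + r2*t, so (d1 + r1*t) + (d2 + r2*t) = 98
Step 3: t = (98 - 1 - 2)/(72 + 62) = 95/134
Step 4: u1 = d1 + r1*t = 1 + 72 * 95/134 = 3487/67
Step 5: (Check: u2 = d2 + r2*t = 3079/67; u1+u2 = 3487/67 + 3079/67 = 98, on the frontier.)

3487/67


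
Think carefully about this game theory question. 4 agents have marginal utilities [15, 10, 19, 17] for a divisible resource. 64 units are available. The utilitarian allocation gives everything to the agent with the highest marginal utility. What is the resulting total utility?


Step 1: The marginal utilities are [15, 10, 19, 17]
Step 2: The highest marginal utility is 19
Step 3: All 64 units go to that agent
Step 4: Total utility = 19 * 64 = 1216

1216


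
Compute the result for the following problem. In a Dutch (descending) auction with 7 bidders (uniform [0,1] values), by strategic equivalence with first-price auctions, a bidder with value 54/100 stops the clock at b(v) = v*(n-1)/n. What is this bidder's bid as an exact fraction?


Step 1: Dutch auctions are strategically equivalent to first-price auctions
Step 2: The equilibrium bid is b(v) = v*(n-1)/n
Step 3: b = 27/50 * 6/7
Step 4: b = 81/175

81/175


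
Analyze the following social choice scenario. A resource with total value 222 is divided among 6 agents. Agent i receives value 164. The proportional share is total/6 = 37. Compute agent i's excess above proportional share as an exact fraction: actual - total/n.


Step 1: Proportional share = 222/6 = 37
Step 2: Agent's actual allocation = 164
Step 3: Excess = 164 - 37 = 127

127


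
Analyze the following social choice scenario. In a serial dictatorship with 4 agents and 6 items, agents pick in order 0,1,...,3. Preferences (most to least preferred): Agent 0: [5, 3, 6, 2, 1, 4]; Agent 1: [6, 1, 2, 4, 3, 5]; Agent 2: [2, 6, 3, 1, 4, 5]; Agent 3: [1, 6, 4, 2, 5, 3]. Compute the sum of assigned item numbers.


Step 1: Agent 0 picks item 5
Step 2: Agent 1 picks item 6
Step 3: Agent 2 picks item 2
Step 4: Agent 3 picks item 1
Step 5: Sum = 5 + 6 + 2 + 1 = 14

14


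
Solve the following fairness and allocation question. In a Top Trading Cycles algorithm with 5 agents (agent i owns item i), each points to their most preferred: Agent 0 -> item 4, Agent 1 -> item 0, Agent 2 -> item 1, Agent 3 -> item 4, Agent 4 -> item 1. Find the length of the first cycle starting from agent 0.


Step 1: Trace the pointer graph from agent 0: 0 -> 4 -> 1 -> 0
Step 2: A cycle is detected when we revisit agent 0
Step 3: The cycle is: 0 -> 4 -> 1 -> 0
Step 4: Cycle length = 3

3


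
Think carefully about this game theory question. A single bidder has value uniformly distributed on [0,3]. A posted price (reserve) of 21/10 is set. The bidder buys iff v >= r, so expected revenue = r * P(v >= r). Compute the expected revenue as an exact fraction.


Step 1: Posted price r = 21/10, value support [0,3]
Step 2: P(v >= r) = (3 - 21/10)/3 = 3/10
Step 3: Expected revenue = r * P(v >= r) = 21/10 * 3/10
Step 4: Revenue = 63/100

63/100


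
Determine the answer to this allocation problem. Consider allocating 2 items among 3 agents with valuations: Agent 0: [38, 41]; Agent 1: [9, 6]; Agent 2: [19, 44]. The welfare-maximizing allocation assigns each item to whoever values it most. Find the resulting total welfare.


Step 1: For each item, find the maximum value among all agents.
Step 2: Item 0 -> Agent 0 (value 38)
Step 3: Item 1 -> Agent 2 (value 44)
Step 4: Total welfare = 38 + 44 = 82

82


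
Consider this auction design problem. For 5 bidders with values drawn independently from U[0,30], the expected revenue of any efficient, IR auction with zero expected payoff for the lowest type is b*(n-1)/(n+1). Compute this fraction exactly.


Step 1: By Revenue Equivalence, expected revenue = b*(n-1)/(n+1)
Step 2: Substituting n = 5, b = 30
Step 3: Revenue = 30*(5-1)/(5+1) = 30*4/6
Step 4: Revenue = 120/6 = 20

20


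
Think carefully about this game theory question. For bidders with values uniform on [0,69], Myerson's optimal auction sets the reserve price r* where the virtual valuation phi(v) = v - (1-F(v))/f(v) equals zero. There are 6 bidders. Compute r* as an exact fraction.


Step 1: For U[0,69], F(v) = v/69 and f(v) = 1/69
Step 2: phi(v) = v - (1 - v/69)/(1/69) = v - (69 - v) = 2v - 69
Step 3: Set phi(r*) = 0: 2r* - 69 = 0
Step 4: r* = 69/2 (the number of bidders n = 6 does not enter)

69/2


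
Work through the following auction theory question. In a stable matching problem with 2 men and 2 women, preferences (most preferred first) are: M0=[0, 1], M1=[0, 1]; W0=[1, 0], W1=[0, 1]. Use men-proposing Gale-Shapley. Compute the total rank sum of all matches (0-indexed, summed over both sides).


Step 1: Run Gale-Shapley (men propose, women hold best offer):
  M0 proposes to W0; she accepts
  M1 proposes to W0; she switches from M0
  M0 proposes to W1; she accepts
Step 2: Final matching: W0-M1, W1-M0
Step 3: 0-indexed ranks (man's rank of his match, then woman's): 0 + 0 + 1 + 0
Step 4: Total rank sum = 1

1


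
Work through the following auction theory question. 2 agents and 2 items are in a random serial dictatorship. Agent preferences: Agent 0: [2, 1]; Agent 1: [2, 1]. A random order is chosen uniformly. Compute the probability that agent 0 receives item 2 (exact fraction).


Step 1: Agent 0 wants item 2
Step 2: There are 2 possible orderings of agents
Step 3: In 1 orderings, agent 0 gets item 2
Step 4: Probability = 1/2

1/2


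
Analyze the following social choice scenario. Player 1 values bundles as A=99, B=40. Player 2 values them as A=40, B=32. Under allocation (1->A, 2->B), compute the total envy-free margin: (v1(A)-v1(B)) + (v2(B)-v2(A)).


Step 1: Player 1's margin = v1(A) - v1(B) = 99 - 40 = 59
Step 2: Player 2's margin = v2(B) - v2(A) = 32 - 40 = -8
Step 3: Total margin = 59 + -8 = 51

51


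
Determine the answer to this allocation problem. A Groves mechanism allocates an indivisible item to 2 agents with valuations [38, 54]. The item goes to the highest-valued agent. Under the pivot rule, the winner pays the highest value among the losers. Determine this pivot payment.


Step 1: The efficient winner is agent 1 with value 54
Step 2: Other agents' values: [38]
Step 3: Pivot payment = max(others) = 38
Step 4: The winner pays 38

38


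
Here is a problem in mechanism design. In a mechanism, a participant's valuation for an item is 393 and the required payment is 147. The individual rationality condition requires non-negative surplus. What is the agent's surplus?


Step 1: Surplus = value - payment = 393 - 147 = 246
Step 2: IR is satisfied (surplus >= 0)

246


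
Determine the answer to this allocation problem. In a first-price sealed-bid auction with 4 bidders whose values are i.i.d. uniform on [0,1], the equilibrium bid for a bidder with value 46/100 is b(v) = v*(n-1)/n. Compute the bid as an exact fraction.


Step 1: The symmetric BNE bidding function is b(v) = v * (n-1) / n
Step 2: Substitute v = 23/50 and n = 4
Step 3: b = 23/50 * 3/4
Step 4: b = 69/200

69/200


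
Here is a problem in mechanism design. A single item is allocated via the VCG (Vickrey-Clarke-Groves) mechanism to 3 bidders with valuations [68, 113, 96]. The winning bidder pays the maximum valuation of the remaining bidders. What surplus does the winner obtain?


Step 1: The winner is the agent with the highest value: agent 1 with value 113
Step 2: Values of other agents: [68, 96]
Step 3: VCG payment = max of others' values = 96
Step 4: Surplus = 113 - 96 = 17

17


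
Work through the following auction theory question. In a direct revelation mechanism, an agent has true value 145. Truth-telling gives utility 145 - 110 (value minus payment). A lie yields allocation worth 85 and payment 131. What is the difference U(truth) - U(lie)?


Step 1: U(truth) = value - payment = 145 - 110 = 35
Step 2: U(lie) = allocation - payment = 85 - 131 = -46
Step 3: IC gap = 35 - (-46) = 81

81


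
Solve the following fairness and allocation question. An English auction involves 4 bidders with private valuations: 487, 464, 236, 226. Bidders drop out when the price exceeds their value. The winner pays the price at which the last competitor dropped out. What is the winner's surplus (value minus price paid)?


Step 1: Identify the highest value: 487
Step 2: Identify the second-highest value: 464
Step 3: The final price = second-highest value = 464
Step 4: Surplus = 487 - 464 = 23

23


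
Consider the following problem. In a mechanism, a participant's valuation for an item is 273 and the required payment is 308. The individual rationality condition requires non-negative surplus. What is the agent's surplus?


Step 1: Surplus = value - payment = 273 - 308 = -35
Step 2: IR is violated (surplus < 0)

-35


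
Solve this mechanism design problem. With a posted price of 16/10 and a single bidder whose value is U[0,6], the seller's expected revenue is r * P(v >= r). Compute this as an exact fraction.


Step 1: Posted price r = 8/5, value support [0,6]
Step 2: P(v >= r) = (6 - 8/5)/6 = 11/15
Step 3: Expected revenue = r * P(v >= r) = 8/5 * 11/15
Step 4: Revenue = 88/75

88/75


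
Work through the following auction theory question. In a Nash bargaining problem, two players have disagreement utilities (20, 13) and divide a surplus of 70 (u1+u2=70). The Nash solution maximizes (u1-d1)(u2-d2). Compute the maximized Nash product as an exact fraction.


Step 1: The Nash solution splits surplus symmetrically above the disagreement point
Step 2: u1 = (total + d1 - d2)/2 = (70 + 20 - 13)/2 = 77/2
Step 3: u2 = (total - d1 + d2)/2 = (70 - 20 + 13)/2 = 63/2
Step 4: Nash product = (77/2 - 20) * (63/2 - 13)
Step 5: = 37/2 * 37/2 = 1369/4

1369/4


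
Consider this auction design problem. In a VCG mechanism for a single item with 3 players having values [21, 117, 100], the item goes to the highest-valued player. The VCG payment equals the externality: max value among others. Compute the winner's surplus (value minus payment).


Step 1: The winner is the agent with the highest value: agent 1 with value 117
Step 2: Values of other agents: [21, 100]
Step 3: VCG payment = max of others' values = 100
Step 4: Surplus = 117 - 100 = 17

17


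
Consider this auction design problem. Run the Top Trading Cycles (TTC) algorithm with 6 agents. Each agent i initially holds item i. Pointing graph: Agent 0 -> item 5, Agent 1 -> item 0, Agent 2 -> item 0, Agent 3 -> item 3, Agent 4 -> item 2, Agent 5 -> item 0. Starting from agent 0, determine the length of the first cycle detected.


Step 1: Trace the pointer graph from agent 0: 0 -> 5 -> 0
Step 2: A cycle is detected when we revisit agent 0
Step 3: The cycle is: 0 -> 5 -> 0
Step 4: Cycle length = 2

2


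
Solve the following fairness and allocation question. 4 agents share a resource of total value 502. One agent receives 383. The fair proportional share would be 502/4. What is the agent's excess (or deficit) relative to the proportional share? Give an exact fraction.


Step 1: Proportional share = 502/4 = 251/2
Step 2: Agent's actual allocation = 383
Step 3: Excess = 383 - 251/2 = 515/2

515/2


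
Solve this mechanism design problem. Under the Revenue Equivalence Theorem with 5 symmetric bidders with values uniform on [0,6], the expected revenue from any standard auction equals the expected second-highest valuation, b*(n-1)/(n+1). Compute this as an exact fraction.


Step 1: By Revenue Equivalence, expected revenue = b*(n-1)/(n+1)
Step 2: Substituting n = 5, b = 6
Step 3: Revenue = 6*(5-1)/(5+1) = 6*4/6
Step 4: Revenue = 24/6 = 4

4


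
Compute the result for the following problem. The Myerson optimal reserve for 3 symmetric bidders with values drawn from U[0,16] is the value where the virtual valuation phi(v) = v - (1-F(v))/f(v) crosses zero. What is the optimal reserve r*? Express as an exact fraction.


Step 1: For U[0,16], F(v) = v/16 and f(v) = 1/16
Step 2: phi(v) = v - (1 - v/16)/(1/16) = v - (16 - v) = 2v - 16
Step 3: Set phi(r*) = 0: 2r* - 16 = 0
Step 4: r* = 16/2 = 8 (the number of bidders n = 3 does not enter)

8


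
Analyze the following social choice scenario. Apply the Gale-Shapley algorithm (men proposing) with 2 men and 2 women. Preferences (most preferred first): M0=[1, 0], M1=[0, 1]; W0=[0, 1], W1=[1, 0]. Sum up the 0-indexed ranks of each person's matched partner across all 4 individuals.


Step 1: Run Gale-Shapley (men propose, women hold best offer):
  M0 proposes to W1; she accepts
  M1 proposes to W0; she accepts
Step 2: Final matching: W0-M1, W1-M0
Step 3: 0-indexed ranks (man's rank of his match, then woman's): 0 + 1 + 0 + 1
Step 4: Total rank sum = 2

2


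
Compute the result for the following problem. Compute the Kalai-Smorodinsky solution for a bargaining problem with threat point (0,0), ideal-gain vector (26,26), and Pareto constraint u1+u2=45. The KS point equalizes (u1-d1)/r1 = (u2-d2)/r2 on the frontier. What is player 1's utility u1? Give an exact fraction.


Step 1: At the KS point, (u1-d1)/r1 = (u2-d2)/r2 = t and u1+u2 = 45
Step 2: u1 = d1 + r1*t and u2 = d2 + r2*t, so (d1 + r1*t) + (d2 + r2*t) = 45
Step 3: t = (45 - 0 - 0)/(26 + 26) = 45/52
Step 4: u1 = d1 + r1*t = 0 + 26 * 45/52 = 45/2
Step 5: (Check: u2 = d2 + r2*t = 45/2; u1+u2 = 45/2 + 45/2 = 45, on the frontier.)

45/2


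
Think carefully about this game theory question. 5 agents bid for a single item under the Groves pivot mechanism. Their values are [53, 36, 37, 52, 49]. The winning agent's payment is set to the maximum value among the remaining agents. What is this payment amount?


Step 1: The efficient winner is agent 0 with value 53
Step 2: Other agents' values: [36, 37, 52, 49]
Step 3: Pivot payment = max(others) = 52
Step 4: The winner pays 52

52


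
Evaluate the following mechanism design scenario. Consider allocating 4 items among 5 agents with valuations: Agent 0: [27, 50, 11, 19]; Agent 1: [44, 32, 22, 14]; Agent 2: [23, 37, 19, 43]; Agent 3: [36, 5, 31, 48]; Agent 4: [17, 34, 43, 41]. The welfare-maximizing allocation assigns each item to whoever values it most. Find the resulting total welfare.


Step 1: For each item, find the maximum value among all agents.
Step 2: Item 0 -> Agent 1 (value 44)
Step 3: Item 1 -> Agent 0 (value 50)
Step 4: Item 2 -> Agent 4 (value 43)
Step 5: Item 3 -> Agent 3 (value 48)
Step 6: Total welfare = 44 + 50 + 43 + 48 = 185

185


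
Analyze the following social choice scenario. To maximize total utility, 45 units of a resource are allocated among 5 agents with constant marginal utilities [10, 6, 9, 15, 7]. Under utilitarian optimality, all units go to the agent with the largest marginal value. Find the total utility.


Step 1: The marginal utilities are [10, 6, 9, 15, 7]
Step 2: The highest marginal utility is 15
Step 3: All 45 units go to that agent
Step 4: Total utility = 15 * 45 = 675

675


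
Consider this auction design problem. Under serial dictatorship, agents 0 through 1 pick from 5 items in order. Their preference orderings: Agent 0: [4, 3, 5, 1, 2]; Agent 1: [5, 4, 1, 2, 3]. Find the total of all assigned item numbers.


Step 1: Agent 0 picks item 4
Step 2: Agent 1 picks item 5
Step 3: Sum = 4 + 5 = 9

9


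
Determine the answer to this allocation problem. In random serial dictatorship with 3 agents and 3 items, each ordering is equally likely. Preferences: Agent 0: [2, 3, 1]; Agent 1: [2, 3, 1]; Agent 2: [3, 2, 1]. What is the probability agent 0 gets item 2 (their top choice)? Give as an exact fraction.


Step 1: Agent 0 wants item 2
Step 2: There are 6 possible orderings of agents
Step 3: In 3 orderings, agent 0 gets item 2
Step 4: Probability = 3/6 = 1/2

1/2


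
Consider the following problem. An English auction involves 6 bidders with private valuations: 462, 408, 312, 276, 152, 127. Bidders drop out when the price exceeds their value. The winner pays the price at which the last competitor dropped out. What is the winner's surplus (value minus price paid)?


Step 1: Identify the highest value: 462
Step 2: Identify the second-highest value: 408
Step 3: The final price = second-highest value = 408
Step 4: Surplus = 462 - 408 = 54

54


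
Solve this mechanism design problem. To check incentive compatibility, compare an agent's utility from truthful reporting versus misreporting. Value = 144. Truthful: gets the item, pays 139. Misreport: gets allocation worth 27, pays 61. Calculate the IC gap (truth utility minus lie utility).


Step 1: U(truth) = value - payment = 144 - 139 = 5
Step 2: U(lie) = allocation - payment = 27 - 61 = -34
Step 3: IC gap = 5 - (-34) = 39

39


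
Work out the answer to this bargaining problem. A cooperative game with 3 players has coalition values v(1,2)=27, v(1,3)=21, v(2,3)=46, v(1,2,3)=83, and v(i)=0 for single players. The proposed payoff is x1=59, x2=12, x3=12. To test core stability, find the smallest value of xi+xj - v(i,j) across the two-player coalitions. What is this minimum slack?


Step 1: Slack for coalition (1,2): x1+x2 - v12 = 71 - 27 = 44
Step 2: Slack for coalition (1,3): x1+x3 - v13 = 71 - 21 = 50
Step 3: Slack for coalition (2,3): x2+x3 - v23 = 24 - 46 = -22
Step 4: Minimum slack = min(44, 50, -22) = -22, attained by (2,3); coalition (2,3) can block (slack < 0), so the allocation is not in the core

-22


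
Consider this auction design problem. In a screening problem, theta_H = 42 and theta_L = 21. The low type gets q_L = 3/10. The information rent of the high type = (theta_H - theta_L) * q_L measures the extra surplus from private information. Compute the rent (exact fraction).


Step 1: theta_H - theta_L = 42 - 21 = 21
Step 2: Information rent = (theta_H - theta_L) * q_L
Step 3: = 21 * 3/10
Step 4: = 63/10

63/10


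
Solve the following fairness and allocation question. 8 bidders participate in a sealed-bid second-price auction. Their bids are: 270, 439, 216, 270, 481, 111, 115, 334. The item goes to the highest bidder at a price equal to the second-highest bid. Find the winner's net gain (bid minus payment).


Step 1: Sort bids in descending order: 481, 439, 334, 270, 270, 216, 115, 111
Step 2: The winning bid is the highest: 481
Step 3: The payment equals the second-highest bid: 439
Step 4: Surplus = winner's bid - payment = 481 - 439 = 42

42


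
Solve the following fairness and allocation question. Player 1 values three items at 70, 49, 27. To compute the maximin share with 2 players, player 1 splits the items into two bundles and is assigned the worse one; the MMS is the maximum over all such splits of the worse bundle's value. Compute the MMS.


Step 1: Item values = 70, 49, 27
Step 2: Enumerate all 2-bundle partitions and take the smaller bundle:
  Partition 1: {70} vs {49,27} -> bundles 70, 76; min = 70
  Partition 2: {49} vs {70,27} -> bundles 49, 97; min = 49
  Partition 3: {27} vs {70,49} -> bundles 27, 119; min = 27
Step 3: MMS = max(70, 49, 27) = 70

70


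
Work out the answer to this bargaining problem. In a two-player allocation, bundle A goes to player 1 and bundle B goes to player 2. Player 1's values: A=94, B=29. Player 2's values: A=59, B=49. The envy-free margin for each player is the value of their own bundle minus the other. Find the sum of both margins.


Step 1: Player 1's margin = v1(A) - v1(B) = 94 - 29 = 65
Step 2: Player 2's margin = v2(B) - v2(A) = 49 - 59 = -10
Step 3: Total margin = 65 + -10 = 55

55


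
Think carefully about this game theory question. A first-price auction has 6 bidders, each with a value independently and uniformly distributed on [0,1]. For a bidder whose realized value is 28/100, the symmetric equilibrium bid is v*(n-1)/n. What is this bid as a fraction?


Step 1: The symmetric BNE bidding function is b(v) = v * (n-1) / n
Step 2: Substitute v = 7/25 and n = 6
Step 3: b = 7/25 * 5/6
Step 4: b = 7/30

7/30


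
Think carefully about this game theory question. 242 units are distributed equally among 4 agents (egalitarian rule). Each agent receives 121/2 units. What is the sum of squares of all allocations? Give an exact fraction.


Step 1: Each agent's share = 242/4 = 121/2
Step 2: Square of each share = (121/2)^2 = 14641/4
Step 3: Sum of squares = 4 * 14641/4 = 14641

14641


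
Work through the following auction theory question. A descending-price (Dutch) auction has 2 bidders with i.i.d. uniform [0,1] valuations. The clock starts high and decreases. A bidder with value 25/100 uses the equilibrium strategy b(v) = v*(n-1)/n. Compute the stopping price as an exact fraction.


Step 1: Dutch auctions are strategically equivalent to first-price auctions
Step 2: The equilibrium bid is b(v) = v*(n-1)/n
Step 3: b = 1/4 * 1/2
Step 4: b = 1/8

1/8


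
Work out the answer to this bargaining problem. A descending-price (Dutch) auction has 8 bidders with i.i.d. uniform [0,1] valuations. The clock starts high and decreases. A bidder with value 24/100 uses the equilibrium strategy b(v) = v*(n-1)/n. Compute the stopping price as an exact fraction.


Step 1: Dutch auctions are strategically equivalent to first-price auctions
Step 2: The equilibrium bid is b(v) = v*(n-1)/n
Step 3: b = 6/25 * 7/8
Step 4: b = 21/100

21/100


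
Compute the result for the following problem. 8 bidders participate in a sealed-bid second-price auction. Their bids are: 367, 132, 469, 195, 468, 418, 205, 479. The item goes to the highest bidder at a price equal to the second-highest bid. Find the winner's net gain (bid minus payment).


Step 1: Sort bids in descending order: 479, 469, 468, 418, 367, 205, 195, 132
Step 2: The winning bid is the highest: 479
Step 3: The payment equals the second-highest bid: 469
Step 4: Surplus = winner's bid - payment = 479 - 469 = 10

10


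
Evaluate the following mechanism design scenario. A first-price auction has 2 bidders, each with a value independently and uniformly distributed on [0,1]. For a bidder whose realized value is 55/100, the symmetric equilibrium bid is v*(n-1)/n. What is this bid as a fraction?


Step 1: The symmetric BNE bidding function is b(v) = v * (n-1) / n
Step 2: Substitute v = 11/20 and n = 2
Step 3: b = 11/20 * 1/2
Step 4: b = 11/40

11/40


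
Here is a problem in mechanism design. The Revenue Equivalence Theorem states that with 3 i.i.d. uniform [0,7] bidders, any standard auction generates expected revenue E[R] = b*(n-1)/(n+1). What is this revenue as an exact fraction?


Step 1: By Revenue Equivalence, expected revenue = b*(n-1)/(n+1)
Step 2: Substituting n = 3, b = 7
Step 3: Revenue = 7*(3-1)/(3+1) = 7*2/4
Step 4: Revenue = 14/4 = 7/2

7/2


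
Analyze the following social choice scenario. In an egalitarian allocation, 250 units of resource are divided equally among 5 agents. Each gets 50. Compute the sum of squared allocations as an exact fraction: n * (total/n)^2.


Step 1: Each agent's share = 250/5 = 50
Step 2: Square of each share = (50)^2 = 2500
Step 3: Sum of squares = 5 * 2500 = 12500

12500


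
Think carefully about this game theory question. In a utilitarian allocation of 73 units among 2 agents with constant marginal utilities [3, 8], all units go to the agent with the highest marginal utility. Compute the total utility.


Step 1: The marginal utilities are [3, 8]
Step 2: The highest marginal utility is 8
Step 3: All 73 units go to that agent
Step 4: Total utility = 8 * 73 = 584

584


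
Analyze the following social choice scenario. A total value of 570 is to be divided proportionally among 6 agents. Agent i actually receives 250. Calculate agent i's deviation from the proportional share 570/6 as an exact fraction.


Step 1: Proportional share = 570/6 = 95
Step 2: Agent's actual allocation = 250
Step 3: Excess = 250 - 95 = 155

155


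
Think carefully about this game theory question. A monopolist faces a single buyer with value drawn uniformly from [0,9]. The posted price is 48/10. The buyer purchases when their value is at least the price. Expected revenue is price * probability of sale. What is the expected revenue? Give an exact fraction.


Step 1: Posted price r = 24/5, value support [0,9]
Step 2: P(v >= r) = (9 - 24/5)/9 = 7/15
Step 3: Expected revenue = r * P(v >= r) = 24/5 * 7/15
Step 4: Revenue = 56/25

56/25


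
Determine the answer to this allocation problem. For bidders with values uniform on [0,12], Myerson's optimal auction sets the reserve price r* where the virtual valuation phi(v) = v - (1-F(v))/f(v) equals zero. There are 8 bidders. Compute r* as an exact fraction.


Step 1: For U[0,12], F(v) = v/12 and f(v) = 1/12
Step 2: phi(v) = v - (1 - v/12)/(1/12) = v - (12 - v) = 2v - 12
Step 3: Set phi(r*) = 0: 2r* - 12 = 0
Step 4: r* = 12/2 = 6 (the number of bidders n = 8 does not enter)

6


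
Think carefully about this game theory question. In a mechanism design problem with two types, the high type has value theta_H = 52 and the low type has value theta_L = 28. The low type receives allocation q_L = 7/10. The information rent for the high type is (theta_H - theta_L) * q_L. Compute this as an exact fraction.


Step 1: theta_H - theta_L = 52 - 28 = 24
Step 2: Information rent = (theta_H - theta_L) * q_L
Step 3: = 24 * 7/10
Step 4: = 84/5

84/5


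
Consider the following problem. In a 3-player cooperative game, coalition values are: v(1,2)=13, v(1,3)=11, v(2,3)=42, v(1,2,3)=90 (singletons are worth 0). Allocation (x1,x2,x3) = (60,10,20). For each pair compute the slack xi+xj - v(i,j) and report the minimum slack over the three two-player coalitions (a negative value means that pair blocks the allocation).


Step 1: Slack for coalition (1,2): x1+x2 - v12 = 70 - 13 = 57
Step 2: Slack for coalition (1,3): x1+x3 - v13 = 80 - 11 = 69
Step 3: Slack for coalition (2,3): x2+x3 - v23 = 30 - 42 = -12
Step 4: Minimum slack = min(57, 69, -12) = -12, attained by (2,3); coalition (2,3) can block (slack < 0), so the allocation is not in the core

-12


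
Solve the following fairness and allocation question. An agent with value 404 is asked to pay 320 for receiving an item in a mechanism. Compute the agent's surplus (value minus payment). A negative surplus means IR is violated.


Step 1: Surplus = value - payment = 404 - 320 = 84
Step 2: IR is satisfied (surplus >= 0)

84


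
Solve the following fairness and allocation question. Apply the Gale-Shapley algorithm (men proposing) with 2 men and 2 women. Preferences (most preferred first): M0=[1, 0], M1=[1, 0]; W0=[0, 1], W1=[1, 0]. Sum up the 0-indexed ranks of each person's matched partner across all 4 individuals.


Step 1: Run Gale-Shapley (men propose, women hold best offer):
  M0 proposes to W1; she accepts
  M1 proposes to W1; she switches from M0
  M0 proposes to W0; she accepts
Step 2: Final matching: W0-M0, W1-M1
Step 3: 0-indexed ranks (man's rank of his match, then woman's): 1 + 0 + 0 + 0
Step 4: Total rank sum = 1

1


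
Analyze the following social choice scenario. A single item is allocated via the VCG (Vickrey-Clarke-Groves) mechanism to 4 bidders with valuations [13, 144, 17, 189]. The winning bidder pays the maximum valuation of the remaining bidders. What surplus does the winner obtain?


Step 1: The winner is the agent with the highest value: agent 3 with value 189
Step 2: Values of other agents: [13, 144, 17]
Step 3: VCG payment = max of others' values = 144
Step 4: Surplus = 189 - 144 = 45

45


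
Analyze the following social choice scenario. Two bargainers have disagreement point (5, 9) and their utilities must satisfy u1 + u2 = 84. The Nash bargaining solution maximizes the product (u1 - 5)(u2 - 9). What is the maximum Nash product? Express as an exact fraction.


Step 1: The Nash solution splits surplus symmetrically above the disagreement point
Step 2: u1 = (total + d1 - d2)/2 = (84 + 5 - 9)/2 = 40
Step 3: u2 = (total - d1 + d2)/2 = (84 - 5 + 9)/2 = 44
Step 4: Nash product = (40 - 5) * (44 - 9)
Step 5: = 35 * 35 = 1225

1225


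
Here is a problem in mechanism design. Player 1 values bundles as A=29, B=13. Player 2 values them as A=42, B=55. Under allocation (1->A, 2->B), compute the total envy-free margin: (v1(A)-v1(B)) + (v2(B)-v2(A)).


Step 1: Player 1's margin = v1(A) - v1(B) = 29 - 13 = 16
Step 2: Player 2's margin = v2(B) - v2(A) = 55 - 42 = 13
Step 3: Total margin = 16 + 13 = 29

29


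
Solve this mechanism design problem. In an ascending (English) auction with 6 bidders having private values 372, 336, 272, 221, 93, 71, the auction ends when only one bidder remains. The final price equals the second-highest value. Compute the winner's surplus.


Step 1: Identify the highest value: 372
Step 2: Identify the second-highest value: 336
Step 3: The final price = second-highest value = 336
Step 4: Surplus = 372 - 336 = 36

36


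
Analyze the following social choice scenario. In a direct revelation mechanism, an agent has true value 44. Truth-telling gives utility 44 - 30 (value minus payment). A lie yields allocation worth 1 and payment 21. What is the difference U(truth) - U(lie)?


Step 1: U(truth) = value - payment = 44 - 30 = 14
Step 2: U(lie) = allocation - payment = 1 - 21 = -20
Step 3: IC gap = 14 - (-20) = 34

34


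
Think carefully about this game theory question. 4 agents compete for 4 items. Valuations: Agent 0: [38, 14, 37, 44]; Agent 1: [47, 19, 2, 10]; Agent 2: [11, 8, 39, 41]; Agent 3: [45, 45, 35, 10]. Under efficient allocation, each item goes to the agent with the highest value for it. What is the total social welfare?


Step 1: For each item, find the maximum value among all agents.
Step 2: Item 0 -> Agent 1 (value 47)
Step 3: Item 1 -> Agent 3 (value 45)
Step 4: Item 2 -> Agent 2 (value 39)
Step 5: Item 3 -> Agent 0 (value 44)
Step 6: Total welfare = 47 + 45 + 39 + 44 = 175

175


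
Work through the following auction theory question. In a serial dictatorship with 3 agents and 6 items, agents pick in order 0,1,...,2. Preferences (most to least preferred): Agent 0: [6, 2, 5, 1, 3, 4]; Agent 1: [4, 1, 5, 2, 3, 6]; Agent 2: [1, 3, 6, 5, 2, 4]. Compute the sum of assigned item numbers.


Step 1: Agent 0 picks item 6
Step 2: Agent 1 picks item 4
Step 3: Agent 2 picks item 1
Step 4: Sum = 6 + 4 + 1 = 11

11


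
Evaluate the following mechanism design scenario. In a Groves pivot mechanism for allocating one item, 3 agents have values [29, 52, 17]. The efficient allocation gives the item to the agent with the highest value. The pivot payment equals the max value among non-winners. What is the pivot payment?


Step 1: The efficient winner is agent 1 with value 52
Step 2: Other agents' values: [29, 17]
Step 3: Pivot payment = max(others) = 29
Step 4: The winner pays 29

29


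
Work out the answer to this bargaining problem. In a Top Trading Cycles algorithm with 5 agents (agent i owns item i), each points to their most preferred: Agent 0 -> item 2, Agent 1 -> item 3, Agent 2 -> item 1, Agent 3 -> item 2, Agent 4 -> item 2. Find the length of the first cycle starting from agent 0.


Step 1: Trace the pointer graph from agent 0: 0 -> 2 -> 1 -> 3 -> 2
Step 2: A cycle is detected when we revisit agent 2
Step 3: The cycle is: 2 -> 1 -> 3 -> 2
Step 4: Cycle length = 3

3


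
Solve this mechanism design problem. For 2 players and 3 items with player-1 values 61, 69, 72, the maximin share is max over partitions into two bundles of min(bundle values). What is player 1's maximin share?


Step 1: Item values = 61, 69, 72
Step 2: Enumerate all 2-bundle partitions and take the smaller bundle:
  Partition 1: {61} vs {69,72} -> bundles 61, 141; min = 61
  Partition 2: {69} vs {61,72} -> bundles 69, 133; min = 69
  Partition 3: {72} vs {61,69} -> bundles 72, 130; min = 72
Step 3: MMS = max(61, 69, 72) = 72

72


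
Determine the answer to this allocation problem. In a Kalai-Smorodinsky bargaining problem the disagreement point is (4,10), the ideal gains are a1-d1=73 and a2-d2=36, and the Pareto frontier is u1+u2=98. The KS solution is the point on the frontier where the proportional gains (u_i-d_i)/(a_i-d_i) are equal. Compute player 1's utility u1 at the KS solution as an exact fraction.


Step 1: At the KS point, (u1-d1)/r1 = (u2-d2)/r2 = t and u1+u2 = 98
Step 2: u1 = d1 + r1*t and u2 = d2 + r2*t, so (d1 + r1*t) + (d2 + r2*t) = 98
Step 3: t = (98 - 4 - 10)/(73 + 36) = 84/109
Step 4: u1 = d1 + r1*t = 4 + 73 * 84/109 = 6568/109
Step 5: (Check: u2 = d2 + r2*t = 4114/109; u1+u2 = 6568/109 + 4114/109 = 98, on the frontier.)

6568/109


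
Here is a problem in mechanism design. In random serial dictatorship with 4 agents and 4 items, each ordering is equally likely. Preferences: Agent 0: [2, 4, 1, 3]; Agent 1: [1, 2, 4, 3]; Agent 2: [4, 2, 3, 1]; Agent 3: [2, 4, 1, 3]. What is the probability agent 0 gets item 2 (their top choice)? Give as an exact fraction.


Step 1: Agent 0 wants item 2
Step 2: There are 24 possible orderings of agents
Step 3: In 12 orderings, agent 0 gets item 2
Step 4: Probability = 12/24 = 1/2

1/2


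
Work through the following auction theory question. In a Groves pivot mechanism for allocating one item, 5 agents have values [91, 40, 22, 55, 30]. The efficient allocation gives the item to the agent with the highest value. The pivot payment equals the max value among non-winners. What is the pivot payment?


Step 1: The efficient winner is agent 0 with value 91
Step 2: Other agents' values: [40, 22, 55, 30]
Step 3: Pivot payment = max(others) = 55
Step 4: The winner pays 55

55


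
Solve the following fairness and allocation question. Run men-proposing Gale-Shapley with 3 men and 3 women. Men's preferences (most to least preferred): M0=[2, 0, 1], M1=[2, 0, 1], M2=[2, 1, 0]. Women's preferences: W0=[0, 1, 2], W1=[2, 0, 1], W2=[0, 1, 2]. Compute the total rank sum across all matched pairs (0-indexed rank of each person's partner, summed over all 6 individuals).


Step 1: Run Gale-Shapley (men propose, women hold best offer):
  M0 proposes to W2; she accepts
  M1 proposes to W2; rejected
  M1 proposes to W0; she accepts
  M2 proposes to W2; rejected
  M2 proposes to W1; she accepts
Step 2: Final matching: W0-M1, W1-M2, W2-M0
Step 3: 0-indexed ranks (man's rank of his match, then woman's): 1 + 1 + 1 + 0 + 0 + 0
Step 4: Total rank sum = 3

3


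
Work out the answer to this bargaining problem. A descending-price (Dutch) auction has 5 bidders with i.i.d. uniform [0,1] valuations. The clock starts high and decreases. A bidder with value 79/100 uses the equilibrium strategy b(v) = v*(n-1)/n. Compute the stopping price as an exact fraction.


Step 1: Dutch auctions are strategically equivalent to first-price auctions
Step 2: The equilibrium bid is b(v) = v*(n-1)/n
Step 3: b = 79/100 * 4/5
Step 4: b = 79/125

79/125


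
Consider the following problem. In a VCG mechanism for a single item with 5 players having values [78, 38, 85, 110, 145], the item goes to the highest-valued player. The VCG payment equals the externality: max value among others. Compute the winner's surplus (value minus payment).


Step 1: The winner is the agent with the highest value: agent 4 with value 145
Step 2: Values of other agents: [78, 38, 85, 110]
Step 3: VCG payment = max of others' values = 110
Step 4: Surplus = 145 - 110 = 35

35
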